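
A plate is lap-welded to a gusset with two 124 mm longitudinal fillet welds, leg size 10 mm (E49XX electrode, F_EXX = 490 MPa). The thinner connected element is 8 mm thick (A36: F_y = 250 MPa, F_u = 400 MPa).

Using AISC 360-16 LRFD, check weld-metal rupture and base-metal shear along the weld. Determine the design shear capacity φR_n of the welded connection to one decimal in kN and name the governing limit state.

297.6 kN (base-metal shear governs)

Weld metal: throat = 0.707×10 = 7.07 mm, L = 2×124 = 248 mm. φR_n = 0.75 × 0.6 × 490 × 7.07 × 248 = 386.6 kN.
Base metal shear (8 mm plate): yield φR_n = 1.0×0.6×250×8×248 = 297.6 kN; rupture φR_n = 0.75×0.6×400×8×248 = 357.1 kN; take 297.6 kN (yield).
Governing: min(386.6, 297.6) = 297.6 kN → base-metal shear.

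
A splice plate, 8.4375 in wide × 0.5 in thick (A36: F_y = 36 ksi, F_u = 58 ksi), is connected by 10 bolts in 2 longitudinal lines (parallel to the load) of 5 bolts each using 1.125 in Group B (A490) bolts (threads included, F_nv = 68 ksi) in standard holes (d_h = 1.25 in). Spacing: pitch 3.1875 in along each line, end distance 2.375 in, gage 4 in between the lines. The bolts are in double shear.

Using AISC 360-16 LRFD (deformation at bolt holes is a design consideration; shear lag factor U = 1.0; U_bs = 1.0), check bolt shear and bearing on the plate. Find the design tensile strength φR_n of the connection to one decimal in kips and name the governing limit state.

Bolt shear: A_b = π(1.125)²/4 = 0.99402 in². φR_n = 0.75 × 68 × 0.99402 × 10 × 2 = 1013.9 kips.
Bearing (0.5 in plate, F_u = 58 ksi): end bolts L_c = 2.375 − 1.25/2 = 1.75, R_n = min(1.2×1.75×0.5×58, 2.4×1.125×0.5×58) = 60.9 kips/bolt; interior L_c = 3.1875 − 1.25 = 1.9375, R_n = 67.425 kips/bolt. φR_n = 0.75 × (2×60.9 + 8×67.425) = 495.9 kips.
Governing: min(1013.9, 495.9) = 495.9 kips → bearing.

495.9 kips (bearing governs)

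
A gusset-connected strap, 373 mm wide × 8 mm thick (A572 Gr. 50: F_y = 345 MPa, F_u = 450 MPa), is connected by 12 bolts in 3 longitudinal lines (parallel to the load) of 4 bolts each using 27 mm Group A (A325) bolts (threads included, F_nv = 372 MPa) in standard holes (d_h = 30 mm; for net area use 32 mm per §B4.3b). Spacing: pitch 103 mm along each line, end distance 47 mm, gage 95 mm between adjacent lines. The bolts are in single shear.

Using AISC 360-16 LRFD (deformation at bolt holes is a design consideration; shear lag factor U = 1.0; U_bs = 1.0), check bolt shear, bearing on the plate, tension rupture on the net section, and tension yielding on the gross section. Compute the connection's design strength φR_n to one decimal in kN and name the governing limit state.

747.9 kN (net-section rupture governs)

Bolt shear: A_b = π(27)²/4 = 572.56 mm². φR_n = 0.75 × 372 × 572.56 × 12 × 1 = 1916.9 kN.
Bearing (8 mm plate, F_u = 450 MPa): end bolts L_c = 47 − 30/2 = 32, R_n = min(1.2×32×8×450, 2.4×27×8×450) = 138.24 kN/bolt; interior L_c = 103 − 30 = 73, R_n = 233.28 kN/bolt. φR_n = 0.75 × (3×138.24 + 9×233.28) = 1885.7 kN.
Tension rupture (net): A_n = (373 − 3×32)×8 = 2216 mm² (U = 1.0, A_e = A_n). φR_n = 0.75 × 450 × 2216 = 747.9 kN.
Tension yield (gross): A_g = 373×8 = 2984 mm². φR_n = 0.90 × 345 × 2984 = 926.5 kN.
Governing: min(1916.9, 1885.7, 747.9, 926.5) = 747.9 kN → net-section rupture.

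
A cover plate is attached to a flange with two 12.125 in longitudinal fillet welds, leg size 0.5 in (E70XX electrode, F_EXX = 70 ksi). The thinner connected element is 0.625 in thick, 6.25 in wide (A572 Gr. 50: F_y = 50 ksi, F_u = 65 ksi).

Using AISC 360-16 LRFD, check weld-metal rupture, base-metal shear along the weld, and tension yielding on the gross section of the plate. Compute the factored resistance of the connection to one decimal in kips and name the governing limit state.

175.8 kips (gross-section yield governs)

Weld metal: throat = 0.707×0.5 = 0.3535 in, L = 2×12.125 = 24.25 in. φR_n = 0.75 × 0.6 × 70 × 0.3535 × 24.25 = 270.0 kips.
Base metal shear (0.625 in plate): yield φR_n = 1.0×0.6×50×0.625×24.25 = 454.7 kips; rupture φR_n = 0.75×0.6×65×0.625×24.25 = 443.3 kips; take 443.3 kips (rupture).
Tension yield (gross): A_g = 6.25×0.625 = 3.9063 in². φR_n = 0.90 × 50 × 3.9063 = 175.8 kips.
Governing: min(270.0, 443.3, 175.8) = 175.8 kips → gross-section yield.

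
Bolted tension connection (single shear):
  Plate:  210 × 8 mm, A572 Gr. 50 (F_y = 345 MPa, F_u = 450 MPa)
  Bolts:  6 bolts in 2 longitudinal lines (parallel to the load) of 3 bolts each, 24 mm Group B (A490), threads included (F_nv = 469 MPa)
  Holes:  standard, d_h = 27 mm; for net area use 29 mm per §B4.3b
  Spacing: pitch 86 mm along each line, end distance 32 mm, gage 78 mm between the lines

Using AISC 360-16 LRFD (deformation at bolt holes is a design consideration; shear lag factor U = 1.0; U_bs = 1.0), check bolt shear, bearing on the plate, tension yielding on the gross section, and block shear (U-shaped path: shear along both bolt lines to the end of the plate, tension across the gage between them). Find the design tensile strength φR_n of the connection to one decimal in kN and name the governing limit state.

Bolt shear: A_b = π(24)²/4 = 452.39 mm². φR_n = 0.75 × 469 × 452.39 × 6 × 1 = 954.8 kN.
Bearing (8 mm plate, F_u = 450 MPa): end bolts L_c = 32 − 27/2 = 18.5, R_n = min(1.2×18.5×8×450, 2.4×24×8×450) = 79.92 kN/bolt; interior L_c = 86 − 27 = 59, R_n = 207.36 kN/bolt. φR_n = 0.75 × (2×79.92 + 4×207.36) = 742.0 kN.
Tension yield (gross): A_g = 210×8 = 1680 mm². φR_n = 0.90 × 345 × 1680 = 521.6 kN.
Block shear: shear path 2×[32+2×86] = 2×204 mm, A_gv = 3264, A_nv = 2×(204 − 2.5×29)×8 = 2104 mm²; tension across gage: (78 − 1×29)×8 = 392 mm². R_n = min(0.6×450×2104, 0.6×345×3264) + 1.0×450×392 = min(568.08, 675.65) + 176.4 = 744.48 kN. φR_n = 0.75 × 744.48 = 558.4 kN.
Governing: min(954.8, 742.0, 521.6, 558.4) = 521.6 kN → gross-section yield.

521.6 kN (gross-section yield governs)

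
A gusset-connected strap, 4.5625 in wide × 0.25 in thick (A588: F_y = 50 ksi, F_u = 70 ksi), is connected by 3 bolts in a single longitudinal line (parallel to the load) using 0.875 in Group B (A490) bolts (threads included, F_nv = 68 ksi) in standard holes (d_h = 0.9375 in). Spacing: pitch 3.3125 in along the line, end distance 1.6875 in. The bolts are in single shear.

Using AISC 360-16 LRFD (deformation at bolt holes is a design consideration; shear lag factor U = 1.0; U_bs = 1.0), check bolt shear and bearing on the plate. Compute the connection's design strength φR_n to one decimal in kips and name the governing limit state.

74.3 kips (bearing governs)

Bolt shear: A_b = π(0.875)²/4 = 0.60132 in². φR_n = 0.75 × 68 × 0.60132 × 3 × 1 = 92.0 kips.
Bearing (0.25 in plate, F_u = 70 ksi): end bolts L_c = 1.6875 − 0.9375/2 = 1.21875, R_n = min(1.2×1.21875×0.25×70, 2.4×0.875×0.25×70) = 25.594 kips/bolt; interior L_c = 3.3125 − 0.9375 = 2.375, R_n = 36.75 kips/bolt. φR_n = 0.75 × (1×25.594 + 2×36.75) = 74.3 kips.
Governing: min(92.0, 74.3) = 74.3 kips → bearing.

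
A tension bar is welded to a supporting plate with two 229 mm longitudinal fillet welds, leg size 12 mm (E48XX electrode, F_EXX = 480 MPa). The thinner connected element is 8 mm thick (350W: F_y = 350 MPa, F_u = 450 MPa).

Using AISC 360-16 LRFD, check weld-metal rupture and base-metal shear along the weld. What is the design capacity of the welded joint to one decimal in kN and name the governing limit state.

Weld metal: throat = 0.707×12 = 8.484 mm, L = 2×229 = 458 mm. φR_n = 0.75 × 0.6 × 480 × 8.484 × 458 = 839.3 kN.
Base metal shear (8 mm plate): yield φR_n = 1.0×0.6×350×8×458 = 769.4 kN; rupture φR_n = 0.75×0.6×450×8×458 = 742.0 kN; take 742.0 kN (rupture).
Governing: min(839.3, 742.0) = 742.0 kN → base-metal shear.

742.0 kN (base-metal shear governs)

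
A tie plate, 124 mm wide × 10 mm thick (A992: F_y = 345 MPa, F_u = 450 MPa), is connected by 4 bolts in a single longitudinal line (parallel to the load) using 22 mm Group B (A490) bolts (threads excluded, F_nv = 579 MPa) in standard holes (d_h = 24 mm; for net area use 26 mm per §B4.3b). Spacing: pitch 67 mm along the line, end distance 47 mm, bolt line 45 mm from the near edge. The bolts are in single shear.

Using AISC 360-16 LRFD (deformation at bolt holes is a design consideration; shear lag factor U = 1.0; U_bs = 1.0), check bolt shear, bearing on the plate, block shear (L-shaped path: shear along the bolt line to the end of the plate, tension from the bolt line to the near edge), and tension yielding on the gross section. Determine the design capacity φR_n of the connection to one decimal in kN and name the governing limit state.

385.0 kN (gross-section yield governs)

Bolt shear: A_b = π(22)²/4 = 380.13 mm². φR_n = 0.75 × 579 × 380.13 × 4 × 1 = 660.3 kN.
Bearing (10 mm plate, F_u = 450 MPa): end bolts L_c = 47 − 24/2 = 35, R_n = min(1.2×35×10×450, 2.4×22×10×450) = 189 kN/bolt; interior L_c = 67 − 24 = 43, R_n = 232.2 kN/bolt. φR_n = 0.75 × (1×189 + 3×232.2) = 664.2 kN.
Block shear: shear path 1×[47+3×67] = 1×248 mm, A_gv = 2480, A_nv = 1×(248 − 3.5×26)×10 = 1570 mm²; tension to near edge: (45 − 0.5×26)×10 = 320 mm². R_n = min(0.6×450×1570, 0.6×345×2480) + 1.0×450×320 = min(423.9, 513.36) + 144 = 567.9 kN. φR_n = 0.75 × 567.9 = 425.9 kN.
Tension yield (gross): A_g = 124×10 = 1240 mm². φR_n = 0.90 × 345 × 1240 = 385.0 kN.
Governing: min(660.3, 664.2, 425.9, 385.0) = 385.0 kN → gross-section yield.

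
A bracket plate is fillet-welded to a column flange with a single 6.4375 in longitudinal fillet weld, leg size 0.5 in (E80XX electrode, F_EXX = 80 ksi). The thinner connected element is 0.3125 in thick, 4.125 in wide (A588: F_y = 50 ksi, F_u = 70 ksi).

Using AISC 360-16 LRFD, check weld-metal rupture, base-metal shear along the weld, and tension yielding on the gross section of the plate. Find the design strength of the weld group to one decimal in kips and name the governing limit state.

58.0 kips (gross-section yield governs)

Weld metal: throat = 0.707×0.5 = 0.3535 in, L = 6.4375 in. φR_n = 0.75 × 0.6 × 80 × 0.3535 × 6.4375 = 81.9 kips.
Base metal shear (0.3125 in plate): yield φR_n = 1.0×0.6×50×0.3125×6.4375 = 60.4 kips; rupture φR_n = 0.75×0.6×70×0.3125×6.4375 = 63.4 kips; take 60.4 kips (yield).
Tension yield (gross): A_g = 4.125×0.3125 = 1.2891 in². φR_n = 0.90 × 50 × 1.2891 = 58.0 kips.
Governing: min(81.9, 60.4, 58.0) = 58.0 kips → gross-section yield.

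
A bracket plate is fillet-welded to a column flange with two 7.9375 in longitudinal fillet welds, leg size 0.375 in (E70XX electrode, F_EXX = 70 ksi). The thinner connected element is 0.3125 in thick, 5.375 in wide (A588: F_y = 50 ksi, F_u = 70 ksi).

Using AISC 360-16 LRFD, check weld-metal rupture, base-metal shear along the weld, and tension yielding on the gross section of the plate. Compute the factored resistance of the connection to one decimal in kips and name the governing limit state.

Weld metal: throat = 0.707×0.375 = 0.26513 in, L = 2×7.9375 = 15.875 in. φR_n = 0.75 × 0.6 × 70 × 0.26513 × 15.875 = 132.6 kips.
Base metal shear (0.3125 in plate): yield φR_n = 1.0×0.6×50×0.3125×15.875 = 148.8 kips; rupture φR_n = 0.75×0.6×70×0.3125×15.875 = 156.3 kips; take 148.8 kips (yield).
Tension yield (gross): A_g = 5.375×0.3125 = 1.6797 in². φR_n = 0.90 × 50 × 1.6797 = 75.6 kips.
Governing: min(132.6, 148.8, 75.6) = 75.6 kips → gross-section yield.

75.6 kips (gross-section yield governs)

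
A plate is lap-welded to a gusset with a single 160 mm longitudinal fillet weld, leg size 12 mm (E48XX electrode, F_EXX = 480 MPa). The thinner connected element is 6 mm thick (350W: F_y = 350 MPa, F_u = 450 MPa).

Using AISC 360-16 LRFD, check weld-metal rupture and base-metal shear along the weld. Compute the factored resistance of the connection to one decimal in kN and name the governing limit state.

Weld metal: throat = 0.707×12 = 8.484 mm, L = 160 mm. φR_n = 0.75 × 0.6 × 480 × 8.484 × 160 = 293.2 kN.
Base metal shear (6 mm plate): yield φR_n = 1.0×0.6×350×6×160 = 201.6 kN; rupture φR_n = 0.75×0.6×450×6×160 = 194.4 kN; take 194.4 kN (rupture).
Governing: min(293.2, 194.4) = 194.4 kN → base-metal shear.

194.4 kN (base-metal shear governs)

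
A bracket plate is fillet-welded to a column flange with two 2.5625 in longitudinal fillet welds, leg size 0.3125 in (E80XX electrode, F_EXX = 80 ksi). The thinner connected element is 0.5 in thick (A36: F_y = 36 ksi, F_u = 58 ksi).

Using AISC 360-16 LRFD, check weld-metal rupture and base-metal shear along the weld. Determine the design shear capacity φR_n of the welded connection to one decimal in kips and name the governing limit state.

40.8 kips (weld metal governs)

Weld metal: throat = 0.707×0.3125 = 0.22094 in, L = 2×2.5625 = 5.125 in. φR_n = 0.75 × 0.6 × 80 × 0.22094 × 5.125 = 40.8 kips.
Base metal shear (0.5 in plate): yield φR_n = 1.0×0.6×36×0.5×5.125 = 55.4 kips; rupture φR_n = 0.75×0.6×58×0.5×5.125 = 66.9 kips; take 55.4 kips (yield).
Governing: min(40.8, 55.4) = 40.8 kips → weld metal.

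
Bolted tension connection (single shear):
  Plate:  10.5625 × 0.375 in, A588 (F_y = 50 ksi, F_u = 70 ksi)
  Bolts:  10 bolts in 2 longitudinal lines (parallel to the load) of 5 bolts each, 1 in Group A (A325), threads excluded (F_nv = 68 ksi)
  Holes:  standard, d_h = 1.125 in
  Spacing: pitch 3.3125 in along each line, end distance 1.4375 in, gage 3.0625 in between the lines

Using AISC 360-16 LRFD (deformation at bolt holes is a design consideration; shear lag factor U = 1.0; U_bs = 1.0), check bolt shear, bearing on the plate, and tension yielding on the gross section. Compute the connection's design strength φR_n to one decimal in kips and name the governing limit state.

Bolt shear: A_b = π(1)²/4 = 0.7854 in². φR_n = 0.75 × 68 × 0.7854 × 10 × 1 = 400.6 kips.
Bearing (0.375 in plate, F_u = 70 ksi): end bolts L_c = 1.4375 − 1.125/2 = 0.875, R_n = min(1.2×0.875×0.375×70, 2.4×1×0.375×70) = 27.563 kips/bolt; interior L_c = 3.3125 − 1.125 = 2.1875, R_n = 63 kips/bolt. φR_n = 0.75 × (2×27.563 + 8×63) = 419.3 kips.
Tension yield (gross): A_g = 10.5625×0.375 = 3.9609 in². φR_n = 0.90 × 50 × 3.9609 = 178.2 kips.
Governing: min(400.6, 419.3, 178.2) = 178.2 kips → gross-section yield.

178.2 kips (gross-section yield governs)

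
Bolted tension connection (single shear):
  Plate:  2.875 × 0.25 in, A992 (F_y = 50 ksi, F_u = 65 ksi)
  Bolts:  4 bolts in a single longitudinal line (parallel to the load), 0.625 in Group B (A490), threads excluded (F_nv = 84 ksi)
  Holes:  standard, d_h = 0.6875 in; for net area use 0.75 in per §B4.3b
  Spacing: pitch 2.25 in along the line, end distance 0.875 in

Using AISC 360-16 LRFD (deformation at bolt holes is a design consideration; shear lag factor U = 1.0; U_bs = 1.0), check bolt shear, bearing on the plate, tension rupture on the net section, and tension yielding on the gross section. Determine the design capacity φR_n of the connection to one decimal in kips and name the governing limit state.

25.9 kips (net-section rupture governs)

Bolt shear: A_b = π(0.625)²/4 = 0.3068 in². φR_n = 0.75 × 84 × 0.3068 × 4 × 1 = 77.3 kips.
Bearing (0.25 in plate, F_u = 65 ksi): end bolts L_c = 0.875 − 0.6875/2 = 0.53125, R_n = min(1.2×0.53125×0.25×65, 2.4×0.625×0.25×65) = 10.359 kips/bolt; interior L_c = 2.25 − 0.6875 = 1.5625, R_n = 24.375 kips/bolt. φR_n = 0.75 × (1×10.359 + 3×24.375) = 62.6 kips.
Tension rupture (net): A_n = (2.875 − 1×0.75)×0.25 = 0.53125 in² (U = 1.0, A_e = A_n). φR_n = 0.75 × 65 × 0.53125 = 25.9 kips.
Tension yield (gross): A_g = 2.875×0.25 = 0.71875 in². φR_n = 0.90 × 50 × 0.71875 = 32.3 kips.
Governing: min(77.3, 62.6, 25.9, 32.3) = 25.9 kips → net-section rupture.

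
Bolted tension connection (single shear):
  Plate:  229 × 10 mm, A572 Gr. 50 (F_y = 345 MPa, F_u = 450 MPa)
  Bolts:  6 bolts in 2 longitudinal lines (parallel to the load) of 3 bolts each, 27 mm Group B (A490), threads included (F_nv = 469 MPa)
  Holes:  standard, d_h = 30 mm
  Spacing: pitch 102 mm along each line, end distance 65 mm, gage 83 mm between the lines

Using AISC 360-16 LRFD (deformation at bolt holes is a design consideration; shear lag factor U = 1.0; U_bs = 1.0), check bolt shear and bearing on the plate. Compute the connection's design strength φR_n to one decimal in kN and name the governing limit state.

1208.4 kN (bolt shear governs)

Bolt shear: A_b = π(27)²/4 = 572.56 mm². φR_n = 0.75 × 469 × 572.56 × 6 × 1 = 1208.4 kN.
Bearing (10 mm plate, F_u = 450 MPa): end bolts L_c = 65 − 30/2 = 50, R_n = min(1.2×50×10×450, 2.4×27×10×450) = 270 kN/bolt; interior L_c = 102 − 30 = 72, R_n = 291.6 kN/bolt. φR_n = 0.75 × (2×270 + 4×291.6) = 1279.8 kN.
Governing: min(1208.4, 1279.8) = 1208.4 kN → bolt shear.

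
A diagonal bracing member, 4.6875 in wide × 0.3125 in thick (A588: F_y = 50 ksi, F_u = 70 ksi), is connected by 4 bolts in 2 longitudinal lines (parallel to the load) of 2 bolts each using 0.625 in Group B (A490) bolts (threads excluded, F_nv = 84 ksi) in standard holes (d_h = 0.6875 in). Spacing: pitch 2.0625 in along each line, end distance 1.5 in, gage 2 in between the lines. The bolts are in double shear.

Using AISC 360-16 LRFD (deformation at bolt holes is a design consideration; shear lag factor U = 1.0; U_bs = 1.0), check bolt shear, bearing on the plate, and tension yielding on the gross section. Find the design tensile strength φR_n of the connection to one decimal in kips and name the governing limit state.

Bolt shear: A_b = π(0.625)²/4 = 0.3068 in². φR_n = 0.75 × 84 × 0.3068 × 4 × 2 = 154.6 kips.
Bearing (0.3125 in plate, F_u = 70 ksi): end bolts L_c = 1.5 − 0.6875/2 = 1.15625, R_n = min(1.2×1.15625×0.3125×70, 2.4×0.625×0.3125×70) = 30.352 kips/bolt; interior L_c = 2.0625 − 0.6875 = 1.375, R_n = 32.813 kips/bolt. φR_n = 0.75 × (2×30.352 + 2×32.813) = 94.7 kips.
Tension yield (gross): A_g = 4.6875×0.3125 = 1.4648 in². φR_n = 0.90 × 50 × 1.4648 = 65.9 kips.
Governing: min(154.6, 94.7, 65.9) = 65.9 kips → gross-section yield.

65.9 kips (gross-section yield governs)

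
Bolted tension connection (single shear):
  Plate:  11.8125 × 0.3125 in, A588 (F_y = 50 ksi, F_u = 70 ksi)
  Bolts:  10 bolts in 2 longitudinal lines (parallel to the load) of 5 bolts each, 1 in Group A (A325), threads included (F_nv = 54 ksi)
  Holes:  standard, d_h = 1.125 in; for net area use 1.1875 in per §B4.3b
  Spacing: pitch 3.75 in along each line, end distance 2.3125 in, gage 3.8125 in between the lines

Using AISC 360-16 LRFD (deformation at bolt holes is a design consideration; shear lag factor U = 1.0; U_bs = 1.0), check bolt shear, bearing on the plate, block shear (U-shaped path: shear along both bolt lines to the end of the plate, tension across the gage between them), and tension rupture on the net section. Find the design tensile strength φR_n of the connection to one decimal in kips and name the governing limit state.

Bolt shear: A_b = π(1)²/4 = 0.7854 in². φR_n = 0.75 × 54 × 0.7854 × 10 × 1 = 318.1 kips.
Bearing (0.3125 in plate, F_u = 70 ksi): end bolts L_c = 2.3125 − 1.125/2 = 1.75, R_n = min(1.2×1.75×0.3125×70, 2.4×1×0.3125×70) = 45.938 kips/bolt; interior L_c = 3.75 − 1.125 = 2.625, R_n = 52.5 kips/bolt. φR_n = 0.75 × (2×45.938 + 8×52.5) = 383.9 kips.
Block shear: shear path 2×[2.3125+4×3.75] = 2×17.3125 in, A_gv = 10.82, A_nv = 2×(17.3125 − 4.5×1.1875)×0.3125 = 7.4805 in²; tension across gage: (3.8125 − 1×1.1875)×0.3125 = 0.82031 in². R_n = min(0.6×70×7.4805, 0.6×50×10.82) + 1.0×70×0.82031 = min(314.18, 324.6) + 57.422 = 371.6 kips. φR_n = 0.75 × 371.6 = 278.7 kips.
Tension rupture (net): A_n = (11.8125 − 2×1.1875)×0.3125 = 2.9492 in² (U = 1.0, A_e = A_n). φR_n = 0.75 × 70 × 2.9492 = 154.8 kips.
Governing: min(318.1, 383.9, 278.7, 154.8) = 154.8 kips → net-section rupture.

154.8 kips (net-section rupture governs)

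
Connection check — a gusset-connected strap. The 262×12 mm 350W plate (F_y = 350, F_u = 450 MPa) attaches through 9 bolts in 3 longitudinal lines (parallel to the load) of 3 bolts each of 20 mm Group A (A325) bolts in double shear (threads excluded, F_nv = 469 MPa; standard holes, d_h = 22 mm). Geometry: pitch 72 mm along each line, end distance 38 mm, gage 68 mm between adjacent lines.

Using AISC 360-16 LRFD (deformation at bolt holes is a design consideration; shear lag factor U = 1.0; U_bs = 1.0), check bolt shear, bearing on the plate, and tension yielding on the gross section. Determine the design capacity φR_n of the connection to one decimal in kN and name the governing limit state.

990.4 kN (gross-section yield governs)

Bolt shear: A_b = π(20)²/4 = 314.16 mm². φR_n = 0.75 × 469 × 314.16 × 9 × 2 = 1989.1 kN.
Bearing (12 mm plate, F_u = 450 MPa): end bolts L_c = 38 − 22/2 = 27, R_n = min(1.2×27×12×450, 2.4×20×12×450) = 174.96 kN/bolt; interior L_c = 72 − 22 = 50, R_n = 259.2 kN/bolt. φR_n = 0.75 × (3×174.96 + 6×259.2) = 1560.1 kN.
Tension yield (gross): A_g = 262×12 = 3144 mm². φR_n = 0.90 × 350 × 3144 = 990.4 kN.
Governing: min(1989.1, 1560.1, 990.4) = 990.4 kN → gross-section yield.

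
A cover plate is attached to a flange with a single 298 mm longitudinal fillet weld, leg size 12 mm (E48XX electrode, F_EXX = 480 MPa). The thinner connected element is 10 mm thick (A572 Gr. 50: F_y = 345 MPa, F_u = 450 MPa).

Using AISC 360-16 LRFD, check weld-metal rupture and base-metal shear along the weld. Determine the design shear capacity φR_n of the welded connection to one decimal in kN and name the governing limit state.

Weld metal: throat = 0.707×12 = 8.484 mm, L = 298 mm. φR_n = 0.75 × 0.6 × 480 × 8.484 × 298 = 546.1 kN.
Base metal shear (10 mm plate): yield φR_n = 1.0×0.6×345×10×298 = 616.9 kN; rupture φR_n = 0.75×0.6×450×10×298 = 603.5 kN; take 603.5 kN (rupture).
Governing: min(546.1, 603.5) = 546.1 kN → weld metal.

546.1 kN (weld metal governs)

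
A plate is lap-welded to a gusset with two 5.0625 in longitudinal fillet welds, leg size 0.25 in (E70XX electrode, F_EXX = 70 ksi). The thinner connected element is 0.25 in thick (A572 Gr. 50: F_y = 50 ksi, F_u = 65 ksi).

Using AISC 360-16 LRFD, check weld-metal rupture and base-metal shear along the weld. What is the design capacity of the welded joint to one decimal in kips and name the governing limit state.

Weld metal: throat = 0.707×0.25 = 0.17675 in, L = 2×5.0625 = 10.125 in. φR_n = 0.75 × 0.6 × 70 × 0.17675 × 10.125 = 56.4 kips.
Base metal shear (0.25 in plate): yield φR_n = 1.0×0.6×50×0.25×10.125 = 75.9 kips; rupture φR_n = 0.75×0.6×65×0.25×10.125 = 74.0 kips; take 74.0 kips (rupture).
Governing: min(56.4, 74.0) = 56.4 kips → weld metal.

56.4 kips (weld metal governs)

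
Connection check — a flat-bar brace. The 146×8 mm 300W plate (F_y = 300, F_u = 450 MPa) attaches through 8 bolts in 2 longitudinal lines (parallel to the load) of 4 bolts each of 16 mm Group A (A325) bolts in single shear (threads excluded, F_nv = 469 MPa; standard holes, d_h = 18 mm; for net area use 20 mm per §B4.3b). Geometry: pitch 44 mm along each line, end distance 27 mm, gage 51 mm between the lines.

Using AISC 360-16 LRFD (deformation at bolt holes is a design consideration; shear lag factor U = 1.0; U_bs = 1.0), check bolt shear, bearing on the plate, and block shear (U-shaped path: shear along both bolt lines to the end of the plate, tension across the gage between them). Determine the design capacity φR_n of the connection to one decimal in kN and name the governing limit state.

Bolt shear: A_b = π(16)²/4 = 201.06 mm². φR_n = 0.75 × 469 × 201.06 × 8 × 1 = 565.8 kN.
Bearing (8 mm plate, F_u = 450 MPa): end bolts L_c = 27 − 18/2 = 18, R_n = min(1.2×18×8×450, 2.4×16×8×450) = 77.76 kN/bolt; interior L_c = 44 − 18 = 26, R_n = 112.32 kN/bolt. φR_n = 0.75 × (2×77.76 + 6×112.32) = 622.1 kN.
Block shear: shear path 2×[27+3×44] = 2×159 mm, A_gv = 2544, A_nv = 2×(159 − 3.5×20)×8 = 1424 mm²; tension across gage: (51 − 1×20)×8 = 248 mm². R_n = min(0.6×450×1424, 0.6×300×2544) + 1.0×450×248 = min(384.48, 457.92) + 111.6 = 496.08 kN. φR_n = 0.75 × 496.08 = 372.1 kN.
Governing: min(565.8, 622.1, 372.1) = 372.1 kN → block shear.

372.1 kN (block shear governs)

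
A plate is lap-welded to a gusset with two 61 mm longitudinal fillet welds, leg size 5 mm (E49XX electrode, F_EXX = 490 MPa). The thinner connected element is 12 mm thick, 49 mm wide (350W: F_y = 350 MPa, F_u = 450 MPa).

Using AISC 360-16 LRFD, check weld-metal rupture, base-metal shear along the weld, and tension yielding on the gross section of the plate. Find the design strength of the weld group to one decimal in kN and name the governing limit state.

95.1 kN (weld metal governs)

Weld metal: throat = 0.707×5 = 3.535 mm, L = 2×61 = 122 mm. φR_n = 0.75 × 0.6 × 490 × 3.535 × 122 = 95.1 kN.
Base metal shear (12 mm plate): yield φR_n = 1.0×0.6×350×12×122 = 307.4 kN; rupture φR_n = 0.75×0.6×450×12×122 = 296.5 kN; take 296.5 kN (rupture).
Tension yield (gross): A_g = 49×12 = 588 mm². φR_n = 0.90 × 350 × 588 = 185.2 kN.
Governing: min(95.1, 296.5, 185.2) = 95.1 kN → weld metal.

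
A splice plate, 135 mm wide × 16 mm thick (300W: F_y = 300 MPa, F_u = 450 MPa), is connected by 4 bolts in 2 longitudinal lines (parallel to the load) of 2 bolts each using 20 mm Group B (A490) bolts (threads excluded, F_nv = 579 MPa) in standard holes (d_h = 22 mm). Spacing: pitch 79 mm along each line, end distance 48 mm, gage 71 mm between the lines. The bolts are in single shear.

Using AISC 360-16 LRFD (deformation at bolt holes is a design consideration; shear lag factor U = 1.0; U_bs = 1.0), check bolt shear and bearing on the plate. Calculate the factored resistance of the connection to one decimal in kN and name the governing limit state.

545.7 kN (bolt shear governs)

Bolt shear: A_b = π(20)²/4 = 314.16 mm². φR_n = 0.75 × 579 × 314.16 × 4 × 1 = 545.7 kN.
Bearing (16 mm plate, F_u = 450 MPa): end bolts L_c = 48 − 22/2 = 37, R_n = min(1.2×37×16×450, 2.4×20×16×450) = 319.68 kN/bolt; interior L_c = 79 − 22 = 57, R_n = 345.6 kN/bolt. φR_n = 0.75 × (2×319.68 + 2×345.6) = 997.9 kN.
Governing: min(545.7, 997.9) = 545.7 kN → bolt shear.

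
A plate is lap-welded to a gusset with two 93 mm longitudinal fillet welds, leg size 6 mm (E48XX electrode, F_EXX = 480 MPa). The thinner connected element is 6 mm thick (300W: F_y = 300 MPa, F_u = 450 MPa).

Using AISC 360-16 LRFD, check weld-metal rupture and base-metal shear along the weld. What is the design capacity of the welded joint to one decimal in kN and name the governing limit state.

Weld metal: throat = 0.707×6 = 4.242 mm, L = 2×93 = 186 mm. φR_n = 0.75 × 0.6 × 480 × 4.242 × 186 = 170.4 kN.
Base metal shear (6 mm plate): yield φR_n = 1.0×0.6×300×6×186 = 200.9 kN; rupture φR_n = 0.75×0.6×450×6×186 = 226.0 kN; take 200.9 kN (yield).
Governing: min(170.4, 200.9) = 170.4 kN → weld metal.

170.4 kN (weld metal governs)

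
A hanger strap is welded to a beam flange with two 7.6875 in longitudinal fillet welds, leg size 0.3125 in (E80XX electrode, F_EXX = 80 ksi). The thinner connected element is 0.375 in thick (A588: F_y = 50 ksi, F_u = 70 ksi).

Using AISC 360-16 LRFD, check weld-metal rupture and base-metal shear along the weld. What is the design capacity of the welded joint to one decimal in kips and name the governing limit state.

Weld metal: throat = 0.707×0.3125 = 0.22094 in, L = 2×7.6875 = 15.375 in. φR_n = 0.75 × 0.6 × 80 × 0.22094 × 15.375 = 122.3 kips.
Base metal shear (0.375 in plate): yield φR_n = 1.0×0.6×50×0.375×15.375 = 173.0 kips; rupture φR_n = 0.75×0.6×70×0.375×15.375 = 181.6 kips; take 173.0 kips (yield).
Governing: min(122.3, 173.0) = 122.3 kips → weld metal.

122.3 kips (weld metal governs)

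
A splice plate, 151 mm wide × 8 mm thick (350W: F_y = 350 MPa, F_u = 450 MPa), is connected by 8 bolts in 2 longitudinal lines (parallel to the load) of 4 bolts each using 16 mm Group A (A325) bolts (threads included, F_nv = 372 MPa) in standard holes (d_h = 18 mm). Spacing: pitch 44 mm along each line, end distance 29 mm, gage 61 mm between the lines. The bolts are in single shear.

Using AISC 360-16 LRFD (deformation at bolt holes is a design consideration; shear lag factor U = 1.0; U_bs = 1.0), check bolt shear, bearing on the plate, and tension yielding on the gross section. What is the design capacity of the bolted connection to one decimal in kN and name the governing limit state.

380.5 kN (gross-section yield governs)

Bolt shear: A_b = π(16)²/4 = 201.06 mm². φR_n = 0.75 × 372 × 201.06 × 8 × 1 = 448.8 kN.
Bearing (8 mm plate, F_u = 450 MPa): end bolts L_c = 29 − 18/2 = 20, R_n = min(1.2×20×8×450, 2.4×16×8×450) = 86.4 kN/bolt; interior L_c = 44 − 18 = 26, R_n = 112.32 kN/bolt. φR_n = 0.75 × (2×86.4 + 6×112.32) = 635.0 kN.
Tension yield (gross): A_g = 151×8 = 1208 mm². φR_n = 0.90 × 350 × 1208 = 380.5 kN.
Governing: min(448.8, 635.0, 380.5) = 380.5 kN → gross-section yield.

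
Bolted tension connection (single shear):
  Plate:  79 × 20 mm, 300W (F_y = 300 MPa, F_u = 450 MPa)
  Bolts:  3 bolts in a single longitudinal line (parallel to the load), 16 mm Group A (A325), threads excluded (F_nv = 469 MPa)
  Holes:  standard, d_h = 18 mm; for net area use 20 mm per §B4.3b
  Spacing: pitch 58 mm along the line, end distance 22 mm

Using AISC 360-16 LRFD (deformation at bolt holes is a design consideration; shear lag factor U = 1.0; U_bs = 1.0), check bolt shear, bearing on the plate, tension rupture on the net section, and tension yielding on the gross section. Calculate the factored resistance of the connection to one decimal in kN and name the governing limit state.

Bolt shear: A_b = π(16)²/4 = 201.06 mm². φR_n = 0.75 × 469 × 201.06 × 3 × 1 = 212.2 kN.
Bearing (20 mm plate, F_u = 450 MPa): end bolts L_c = 22 − 18/2 = 13, R_n = min(1.2×13×20×450, 2.4×16×20×450) = 140.4 kN/bolt; interior L_c = 58 − 18 = 40, R_n = 345.6 kN/bolt. φR_n = 0.75 × (1×140.4 + 2×345.6) = 623.7 kN.
Tension rupture (net): A_n = (79 − 1×20)×20 = 1180 mm² (U = 1.0, A_e = A_n). φR_n = 0.75 × 450 × 1180 = 398.3 kN.
Tension yield (gross): A_g = 79×20 = 1580 mm². φR_n = 0.90 × 300 × 1580 = 426.6 kN.
Governing: min(212.2, 623.7, 398.3, 426.6) = 212.2 kN → bolt shear.

212.2 kN (bolt shear governs)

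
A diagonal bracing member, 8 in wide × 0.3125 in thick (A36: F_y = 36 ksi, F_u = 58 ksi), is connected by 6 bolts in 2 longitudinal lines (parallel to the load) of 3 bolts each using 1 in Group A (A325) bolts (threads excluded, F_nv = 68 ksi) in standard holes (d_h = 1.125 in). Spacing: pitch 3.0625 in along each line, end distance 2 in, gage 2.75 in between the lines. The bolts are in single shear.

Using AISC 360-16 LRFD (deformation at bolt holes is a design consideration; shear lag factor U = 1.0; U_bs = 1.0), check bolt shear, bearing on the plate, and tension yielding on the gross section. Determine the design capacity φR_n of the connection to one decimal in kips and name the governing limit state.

Bolt shear: A_b = π(1)²/4 = 0.7854 in². φR_n = 0.75 × 68 × 0.7854 × 6 × 1 = 240.3 kips.
Bearing (0.3125 in plate, F_u = 58 ksi): end bolts L_c = 2 − 1.125/2 = 1.4375, R_n = min(1.2×1.4375×0.3125×58, 2.4×1×0.3125×58) = 31.266 kips/bolt; interior L_c = 3.0625 − 1.125 = 1.9375, R_n = 42.141 kips/bolt. φR_n = 0.75 × (2×31.266 + 4×42.141) = 173.3 kips.
Tension yield (gross): A_g = 8×0.3125 = 2.5 in². φR_n = 0.90 × 36 × 2.5 = 81.0 kips.
Governing: min(240.3, 173.3, 81.0) = 81.0 kips → gross-section yield.

81.0 kips (gross-section yield governs)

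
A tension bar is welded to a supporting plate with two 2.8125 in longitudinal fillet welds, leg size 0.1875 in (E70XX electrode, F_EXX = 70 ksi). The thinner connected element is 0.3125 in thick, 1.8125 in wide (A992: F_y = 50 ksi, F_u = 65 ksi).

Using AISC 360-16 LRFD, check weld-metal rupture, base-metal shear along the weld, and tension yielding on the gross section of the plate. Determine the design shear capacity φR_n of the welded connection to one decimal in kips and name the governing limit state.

Weld metal: throat = 0.707×0.1875 = 0.13256 in, L = 2×2.8125 = 5.625 in. φR_n = 0.75 × 0.6 × 70 × 0.13256 × 5.625 = 23.5 kips.
Base metal shear (0.3125 in plate): yield φR_n = 1.0×0.6×50×0.3125×5.625 = 52.7 kips; rupture φR_n = 0.75×0.6×65×0.3125×5.625 = 51.4 kips; take 51.4 kips (rupture).
Tension yield (gross): A_g = 1.8125×0.3125 = 0.56641 in². φR_n = 0.90 × 50 × 0.56641 = 25.5 kips.
Governing: min(23.5, 51.4, 25.5) = 23.5 kips → weld metal.

23.5 kips (weld metal governs)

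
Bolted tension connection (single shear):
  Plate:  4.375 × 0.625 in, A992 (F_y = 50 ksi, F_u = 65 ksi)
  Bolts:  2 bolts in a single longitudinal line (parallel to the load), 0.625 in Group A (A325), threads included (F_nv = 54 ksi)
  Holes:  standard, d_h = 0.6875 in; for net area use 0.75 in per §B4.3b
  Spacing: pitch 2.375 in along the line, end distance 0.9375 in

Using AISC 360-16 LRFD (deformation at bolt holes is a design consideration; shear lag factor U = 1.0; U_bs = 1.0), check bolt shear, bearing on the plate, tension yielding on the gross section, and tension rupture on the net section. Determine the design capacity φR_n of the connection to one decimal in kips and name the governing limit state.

Bolt shear: A_b = π(0.625)²/4 = 0.3068 in². φR_n = 0.75 × 54 × 0.3068 × 2 × 1 = 24.9 kips.
Bearing (0.625 in plate, F_u = 65 ksi): end bolts L_c = 0.9375 − 0.6875/2 = 0.59375, R_n = min(1.2×0.59375×0.625×65, 2.4×0.625×0.625×65) = 28.945 kips/bolt; interior L_c = 2.375 − 0.6875 = 1.6875, R_n = 60.938 kips/bolt. φR_n = 0.75 × (1×28.945 + 1×60.938) = 67.4 kips.
Tension yield (gross): A_g = 4.375×0.625 = 2.7344 in². φR_n = 0.90 × 50 × 2.7344 = 123.0 kips.
Tension rupture (net): A_n = (4.375 − 1×0.75)×0.625 = 2.2656 in² (U = 1.0, A_e = A_n). φR_n = 0.75 × 65 × 2.2656 = 110.4 kips.
Governing: min(24.9, 67.4, 123.0, 110.4) = 24.9 kips → bolt shear.

24.9 kips (bolt shear governs)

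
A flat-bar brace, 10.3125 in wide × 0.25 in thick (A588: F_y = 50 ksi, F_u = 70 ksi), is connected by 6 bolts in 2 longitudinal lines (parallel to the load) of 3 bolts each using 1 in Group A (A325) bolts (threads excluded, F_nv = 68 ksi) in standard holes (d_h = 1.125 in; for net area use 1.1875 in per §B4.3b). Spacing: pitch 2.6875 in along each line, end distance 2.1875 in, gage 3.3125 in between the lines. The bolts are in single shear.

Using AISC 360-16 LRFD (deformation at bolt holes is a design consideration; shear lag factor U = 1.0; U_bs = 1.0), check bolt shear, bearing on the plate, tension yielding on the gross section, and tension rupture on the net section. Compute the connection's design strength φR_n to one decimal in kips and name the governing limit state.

104.2 kips (net-section rupture governs)

Bolt shear: A_b = π(1)²/4 = 0.7854 in². φR_n = 0.75 × 68 × 0.7854 × 6 × 1 = 240.3 kips.
Bearing (0.25 in plate, F_u = 70 ksi): end bolts L_c = 2.1875 − 1.125/2 = 1.625, R_n = min(1.2×1.625×0.25×70, 2.4×1×0.25×70) = 34.125 kips/bolt; interior L_c = 2.6875 − 1.125 = 1.5625, R_n = 32.813 kips/bolt. φR_n = 0.75 × (2×34.125 + 4×32.813) = 149.6 kips.
Tension yield (gross): A_g = 10.3125×0.25 = 2.5781 in². φR_n = 0.90 × 50 × 2.5781 = 116.0 kips.
Tension rupture (net): A_n = (10.3125 − 2×1.1875)×0.25 = 1.9844 in² (U = 1.0, A_e = A_n). φR_n = 0.75 × 70 × 1.9844 = 104.2 kips.
Governing: min(240.3, 149.6, 116.0, 104.2) = 104.2 kips → net-section rupture.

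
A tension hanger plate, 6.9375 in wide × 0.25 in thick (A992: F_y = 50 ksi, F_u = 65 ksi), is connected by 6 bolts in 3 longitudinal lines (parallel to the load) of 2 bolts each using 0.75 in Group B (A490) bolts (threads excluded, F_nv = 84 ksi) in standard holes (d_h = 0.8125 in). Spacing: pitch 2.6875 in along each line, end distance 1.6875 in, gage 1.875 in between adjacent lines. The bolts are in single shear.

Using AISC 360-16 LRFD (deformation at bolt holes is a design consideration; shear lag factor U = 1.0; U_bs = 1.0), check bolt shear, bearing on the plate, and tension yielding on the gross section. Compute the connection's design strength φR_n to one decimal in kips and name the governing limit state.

78.0 kips (gross-section yield governs)

Bolt shear: A_b = π(0.75)²/4 = 0.44179 in². φR_n = 0.75 × 84 × 0.44179 × 6 × 1 = 167.0 kips.
Bearing (0.25 in plate, F_u = 65 ksi): end bolts L_c = 1.6875 − 0.8125/2 = 1.28125, R_n = min(1.2×1.28125×0.25×65, 2.4×0.75×0.25×65) = 24.984 kips/bolt; interior L_c = 2.6875 − 0.8125 = 1.875, R_n = 29.25 kips/bolt. φR_n = 0.75 × (3×24.984 + 3×29.25) = 122.0 kips.
Tension yield (gross): A_g = 6.9375×0.25 = 1.7344 in². φR_n = 0.90 × 50 × 1.7344 = 78.0 kips.
Governing: min(167.0, 122.0, 78.0) = 78.0 kips → gross-section yield.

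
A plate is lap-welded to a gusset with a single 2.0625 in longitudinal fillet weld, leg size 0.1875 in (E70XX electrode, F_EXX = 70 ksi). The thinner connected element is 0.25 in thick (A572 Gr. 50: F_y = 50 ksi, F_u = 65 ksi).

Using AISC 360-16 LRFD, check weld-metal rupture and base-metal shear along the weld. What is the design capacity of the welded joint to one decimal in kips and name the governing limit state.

Weld metal: throat = 0.707×0.1875 = 0.13256 in, L = 2.0625 in. φR_n = 0.75 × 0.6 × 70 × 0.13256 × 2.0625 = 8.6 kips.
Base metal shear (0.25 in plate): yield φR_n = 1.0×0.6×50×0.25×2.0625 = 15.5 kips; rupture φR_n = 0.75×0.6×65×0.25×2.0625 = 15.1 kips; take 15.1 kips (rupture).
Governing: min(8.6, 15.1) = 8.6 kips → weld metal.

8.6 kips (weld metal governs)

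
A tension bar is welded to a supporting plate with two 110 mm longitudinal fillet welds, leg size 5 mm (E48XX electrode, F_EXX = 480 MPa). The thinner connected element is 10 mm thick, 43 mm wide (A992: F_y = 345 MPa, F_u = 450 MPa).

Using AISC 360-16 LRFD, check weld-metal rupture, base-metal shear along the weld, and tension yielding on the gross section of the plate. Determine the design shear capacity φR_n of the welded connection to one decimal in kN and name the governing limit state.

133.5 kN (gross-section yield governs)

Weld metal: throat = 0.707×5 = 3.535 mm, L = 2×110 = 220 mm. φR_n = 0.75 × 0.6 × 480 × 3.535 × 220 = 168.0 kN.
Base metal shear (10 mm plate): yield φR_n = 1.0×0.6×345×10×220 = 455.4 kN; rupture φR_n = 0.75×0.6×450×10×220 = 445.5 kN; take 445.5 kN (rupture).
Tension yield (gross): A_g = 43×10 = 430 mm². φR_n = 0.90 × 345 × 430 = 133.5 kN.
Governing: min(168.0, 445.5, 133.5) = 133.5 kN → gross-section yield.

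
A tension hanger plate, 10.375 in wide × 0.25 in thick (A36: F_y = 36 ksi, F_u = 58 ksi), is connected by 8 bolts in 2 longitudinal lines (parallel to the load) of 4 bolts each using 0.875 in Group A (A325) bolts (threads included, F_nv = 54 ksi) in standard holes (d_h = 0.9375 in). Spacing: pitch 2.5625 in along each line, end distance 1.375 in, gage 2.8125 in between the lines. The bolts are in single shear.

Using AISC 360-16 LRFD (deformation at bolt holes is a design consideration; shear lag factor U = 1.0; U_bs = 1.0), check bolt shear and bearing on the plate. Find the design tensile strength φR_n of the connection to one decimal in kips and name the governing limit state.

Bolt shear: A_b = π(0.875)²/4 = 0.60132 in². φR_n = 0.75 × 54 × 0.60132 × 8 × 1 = 194.8 kips.
Bearing (0.25 in plate, F_u = 58 ksi): end bolts L_c = 1.375 − 0.9375/2 = 0.90625, R_n = min(1.2×0.90625×0.25×58, 2.4×0.875×0.25×58) = 15.769 kips/bolt; interior L_c = 2.5625 − 0.9375 = 1.625, R_n = 28.275 kips/bolt. φR_n = 0.75 × (2×15.769 + 6×28.275) = 150.9 kips.
Governing: min(194.8, 150.9) = 150.9 kips → bearing.

150.9 kips (bearing governs)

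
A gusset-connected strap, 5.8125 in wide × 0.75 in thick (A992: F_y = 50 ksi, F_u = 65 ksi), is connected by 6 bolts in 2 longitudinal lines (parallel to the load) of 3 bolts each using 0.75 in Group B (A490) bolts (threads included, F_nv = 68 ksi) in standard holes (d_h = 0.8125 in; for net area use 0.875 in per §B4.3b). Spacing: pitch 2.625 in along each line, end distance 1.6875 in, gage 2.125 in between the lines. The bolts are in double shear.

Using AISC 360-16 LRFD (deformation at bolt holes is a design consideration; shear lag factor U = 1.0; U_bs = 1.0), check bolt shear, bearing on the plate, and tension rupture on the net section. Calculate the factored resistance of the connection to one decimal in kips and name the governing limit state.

148.5 kips (net-section rupture governs)

Bolt shear: A_b = π(0.75)²/4 = 0.44179 in². φR_n = 0.75 × 68 × 0.44179 × 6 × 2 = 270.4 kips.
Bearing (0.75 in plate, F_u = 65 ksi): end bolts L_c = 1.6875 − 0.8125/2 = 1.28125, R_n = min(1.2×1.28125×0.75×65, 2.4×0.75×0.75×65) = 74.953 kips/bolt; interior L_c = 2.625 − 0.8125 = 1.8125, R_n = 87.75 kips/bolt. φR_n = 0.75 × (2×74.953 + 4×87.75) = 375.7 kips.
Tension rupture (net): A_n = (5.8125 − 2×0.875)×0.75 = 3.0469 in² (U = 1.0, A_e = A_n). φR_n = 0.75 × 65 × 3.0469 = 148.5 kips.
Governing: min(270.4, 375.7, 148.5) = 148.5 kips → net-section rupture.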